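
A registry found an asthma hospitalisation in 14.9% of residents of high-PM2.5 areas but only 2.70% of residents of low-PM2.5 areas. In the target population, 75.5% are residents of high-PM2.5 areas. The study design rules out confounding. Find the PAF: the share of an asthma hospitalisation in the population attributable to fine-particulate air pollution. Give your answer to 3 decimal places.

p₁ = 0.149, p₀ = 0.027.
Overall risk P(Y=1) = π·p₁ + (1−π)·p₀ = 0.755×0.149 + 0.245×0.027 = 0.11911.
Under exogeneity, PAF = [P(Y=1) − p₀] / P(Y=1).
PAF = (0.11911 − 0.027) / 0.11911 ≈ 0.7733

PAF ≈ 0.773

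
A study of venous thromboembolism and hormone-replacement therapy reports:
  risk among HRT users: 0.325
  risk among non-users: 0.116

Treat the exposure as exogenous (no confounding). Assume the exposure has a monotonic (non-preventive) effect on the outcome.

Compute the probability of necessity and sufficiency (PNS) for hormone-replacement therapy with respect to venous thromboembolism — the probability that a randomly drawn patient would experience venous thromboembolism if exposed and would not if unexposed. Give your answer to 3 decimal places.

Let p₁ = 0.325, p₀ = 0.116.
Under exogeneity and monotonicity, PNS = p₁ − p₀.
PNS = 0.325 − 0.116 = 0.209

PNS ≈ 0.209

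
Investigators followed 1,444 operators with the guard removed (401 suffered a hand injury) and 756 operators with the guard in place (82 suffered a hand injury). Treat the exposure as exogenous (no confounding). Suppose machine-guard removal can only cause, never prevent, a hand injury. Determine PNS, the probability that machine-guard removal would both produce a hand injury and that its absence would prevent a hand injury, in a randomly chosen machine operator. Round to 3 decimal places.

p₁ = P(outcome | exposed) = 401/1444 = 0.2777
p₀ = P(outcome | unexposed) = 82/756 = 0.10847
Under exogeneity and monotonicity, PNS = p₁ − p₀.
PNS = 0.2777 − 0.10847 = 0.16924

PNS ≈ 0.169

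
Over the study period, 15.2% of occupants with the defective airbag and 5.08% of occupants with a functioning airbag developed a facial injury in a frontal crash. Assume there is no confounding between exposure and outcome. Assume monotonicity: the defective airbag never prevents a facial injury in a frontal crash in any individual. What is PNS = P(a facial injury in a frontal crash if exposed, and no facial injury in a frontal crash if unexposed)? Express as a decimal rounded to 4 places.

p₁ = 0.152, p₀ = 0.0508.
Under exogeneity and monotonicity, PNS = p₁ − p₀.
PNS = 0.152 − 0.0508 = 0.1012

PNS ≈ 0.1012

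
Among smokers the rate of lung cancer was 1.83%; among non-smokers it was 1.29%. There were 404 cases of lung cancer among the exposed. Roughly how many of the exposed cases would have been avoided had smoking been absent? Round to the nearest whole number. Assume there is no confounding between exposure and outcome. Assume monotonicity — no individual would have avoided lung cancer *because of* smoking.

p₁ = 0.0183, p₀ = 0.0129.
PN = (p₁ − p₀)/p₁ = (0.0183 − 0.0129) / 0.0183 ≈ 0.29508.
Attributable cases ≈ PN × (exposed cases) = 0.29508 × 404 ≈ 119.21.

about 119 cases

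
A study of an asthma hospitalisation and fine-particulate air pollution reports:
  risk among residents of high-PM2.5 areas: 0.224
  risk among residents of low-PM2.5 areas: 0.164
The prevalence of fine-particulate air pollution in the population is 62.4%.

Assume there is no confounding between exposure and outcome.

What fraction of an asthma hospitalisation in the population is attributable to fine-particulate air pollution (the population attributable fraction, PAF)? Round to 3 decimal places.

Let p₁ = 0.224, p₀ = 0.164.
Overall risk P(Y=1) = π·p₁ + (1−π)·p₀ = 0.624×0.224 + 0.376×0.164 = 0.20144.
Under exogeneity, PAF = [P(Y=1) − p₀] / P(Y=1).
PAF = (0.20144 − 0.164) / 0.20144 ≈ 0.1859

PAF ≈ 0.186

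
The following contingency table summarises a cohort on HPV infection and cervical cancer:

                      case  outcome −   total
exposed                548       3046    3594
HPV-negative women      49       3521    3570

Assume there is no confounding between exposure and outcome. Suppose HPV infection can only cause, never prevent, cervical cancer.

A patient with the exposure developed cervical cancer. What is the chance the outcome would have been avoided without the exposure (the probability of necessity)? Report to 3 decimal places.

p₁ = P(outcome | exposed) = 548/3594 = 0.15248
p₀ = P(outcome | unexposed) = 49/3570 = 0.013725
Under exogeneity and monotonicity, PN = (p₁ − p₀)/p₁.
PN = (0.15248 − 0.013725) / 0.15248 ≈ 0.9100

PN ≈ 0.910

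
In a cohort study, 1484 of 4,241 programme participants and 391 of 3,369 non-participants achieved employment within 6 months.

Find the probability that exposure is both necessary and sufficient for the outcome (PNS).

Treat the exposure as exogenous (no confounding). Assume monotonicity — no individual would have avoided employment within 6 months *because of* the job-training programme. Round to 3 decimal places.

p₁ = P(outcome | exposed) = 1484/4241 = 0.34992
p₀ = P(outcome | unexposed) = 391/3369 = 0.11606
Under exogeneity and monotonicity, PNS = p₁ − p₀.
PNS = 0.34992 − 0.11606 = 0.23386

PNS ≈ 0.234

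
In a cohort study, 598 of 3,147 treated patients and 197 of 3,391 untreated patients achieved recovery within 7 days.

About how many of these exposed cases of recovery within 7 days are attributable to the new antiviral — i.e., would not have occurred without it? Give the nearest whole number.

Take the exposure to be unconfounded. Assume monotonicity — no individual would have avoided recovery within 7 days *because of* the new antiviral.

p₁ = P(outcome | exposed) = 598/3147 = 0.19002
p₀ = P(outcome | unexposed) = 197/3391 = 0.058095
PN = (p₁ − p₀)/p₁ = (0.19002 − 0.058095) / 0.19002 ≈ 0.69427.
Attributable cases ≈ PN × (exposed cases) = 0.69427 × 598 ≈ 415.18.

about 415 cases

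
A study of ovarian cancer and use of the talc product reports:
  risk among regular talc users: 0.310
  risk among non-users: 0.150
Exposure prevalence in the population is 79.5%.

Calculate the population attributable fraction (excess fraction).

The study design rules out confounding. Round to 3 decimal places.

Let p₁ = 0.31, p₀ = 0.15.
Overall risk P(Y=1) = π·p₁ + (1−π)·p₀ = 0.795×0.31 + 0.205×0.15 = 0.2772.
Under exogeneity, PAF = [P(Y=1) − p₀] / P(Y=1).
PAF = (0.2772 − 0.15) / 0.2772 ≈ 0.4589

PAF ≈ 0.459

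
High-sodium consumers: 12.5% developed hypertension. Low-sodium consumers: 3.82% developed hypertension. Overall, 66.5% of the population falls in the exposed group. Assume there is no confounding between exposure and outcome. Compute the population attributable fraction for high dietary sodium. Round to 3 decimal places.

p₁ = 0.125, p₀ = 0.0382.
Overall risk P(Y=1) = π·p₁ + (1−π)·p₀ = 0.665×0.125 + 0.335×0.0382 = 0.095922.
Under exogeneity, PAF = [P(Y=1) − p₀] / P(Y=1).
PAF = (0.095922 − 0.0382) / 0.095922 ≈ 0.6018

PAF ≈ 0.602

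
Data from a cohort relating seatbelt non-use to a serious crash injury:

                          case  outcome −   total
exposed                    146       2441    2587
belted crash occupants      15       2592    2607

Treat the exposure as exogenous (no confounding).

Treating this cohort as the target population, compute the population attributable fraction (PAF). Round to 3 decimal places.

PAF ≈ 0.814

p₁ = P(outcome | exposed) = 146/2587 = 0.056436
p₀ = P(outcome | unexposed) = 15/2607 = 0.0057537
Exposure prevalence π = 2587/5194 = 0.49807; overall risk P(Y=1) = 0.030997.
Under exogeneity, PAF = [P(Y=1) − p₀]/P(Y=1).
PAF = (0.030997 − 0.0057537) / 0.030997 ≈ 0.8144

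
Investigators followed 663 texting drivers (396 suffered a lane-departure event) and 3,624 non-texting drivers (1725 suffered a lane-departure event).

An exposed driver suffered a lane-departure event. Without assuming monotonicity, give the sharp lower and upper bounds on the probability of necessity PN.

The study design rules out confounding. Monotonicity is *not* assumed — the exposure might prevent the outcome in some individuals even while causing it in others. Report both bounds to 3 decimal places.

p₁ = P(outcome | exposed) = 396/663 = 0.59729
p₀ = P(outcome | unexposed) = 1725/3624 = 0.47599
Under exogeneity alone the bounds on PN are max{0,(p₁−p₀)/p₁} ≤ PN ≤ min{1,(1−p₀)/p₁}.
  lower = (p₁ − p₀)/p₁ = 0.12129 / 0.59729 ≈ 0.2031
  upper = min{1, (1 − p₀)/p₁} = 0.52401 / 0.59729 ≈ 0.8773

0.203 ≤ PN ≤ 0.877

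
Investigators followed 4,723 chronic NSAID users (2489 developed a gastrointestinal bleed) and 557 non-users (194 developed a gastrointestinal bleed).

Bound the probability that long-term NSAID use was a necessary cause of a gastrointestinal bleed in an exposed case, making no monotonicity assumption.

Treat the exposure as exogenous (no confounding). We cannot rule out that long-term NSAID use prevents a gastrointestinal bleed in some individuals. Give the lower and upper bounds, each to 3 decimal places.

0.339 ≤ PN ≤ 1.000

p₁ = P(outcome | exposed) = 2489/4723 = 0.527
p₀ = P(outcome | unexposed) = 194/557 = 0.34829
Under exogeneity alone the bounds on PN are max{0,(p₁−p₀)/p₁} ≤ PN ≤ min{1,(1−p₀)/p₁}.
  lower = (p₁ − p₀)/p₁ = 0.1787 / 0.527 ≈ 0.3391
  upper = min{1, (1 − p₀)/p₁} = 0.65171 / 0.527 ≈ 1.2366 → capped at 1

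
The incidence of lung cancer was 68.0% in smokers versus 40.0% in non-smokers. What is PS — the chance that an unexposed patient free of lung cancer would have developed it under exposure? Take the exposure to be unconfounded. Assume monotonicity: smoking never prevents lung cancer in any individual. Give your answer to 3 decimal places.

PS ≈ 0.467

p₁ = 0.68, p₀ = 0.4.
Under exogeneity and monotonicity, PS = (p₁ − p₀) / (1 − p₀).
PS = (0.68 − 0.4) / (1 − 0.4) = 0.28 / 0.6 ≈ 0.4667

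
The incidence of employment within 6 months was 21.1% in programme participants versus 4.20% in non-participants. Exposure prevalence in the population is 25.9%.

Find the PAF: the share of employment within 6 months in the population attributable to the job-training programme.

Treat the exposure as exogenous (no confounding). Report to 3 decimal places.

p₁ = 0.211, p₀ = 0.042.
Overall risk P(Y=1) = π·p₁ + (1−π)·p₀ = 0.259×0.211 + 0.741×0.042 = 0.085771.
Under exogeneity, PAF = [P(Y=1) − p₀] / P(Y=1).
PAF = (0.085771 − 0.042) / 0.085771 ≈ 0.5103

PAF ≈ 0.510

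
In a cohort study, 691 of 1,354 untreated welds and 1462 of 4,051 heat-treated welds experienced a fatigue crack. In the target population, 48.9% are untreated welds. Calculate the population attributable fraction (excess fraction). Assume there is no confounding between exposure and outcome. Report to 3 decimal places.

PAF ≈ 0.168

p₁ = P(outcome | exposed) = 691/1354 = 0.51034
p₀ = P(outcome | unexposed) = 1462/4051 = 0.3609
Overall risk P(Y=1) = π·p₁ + (1−π)·p₀ = 0.489×0.51034 + 0.511×0.3609 = 0.43398.
Under exogeneity, PAF = [P(Y=1) − p₀] / P(Y=1).
PAF = (0.43398 − 0.3609) / 0.43398 ≈ 0.1684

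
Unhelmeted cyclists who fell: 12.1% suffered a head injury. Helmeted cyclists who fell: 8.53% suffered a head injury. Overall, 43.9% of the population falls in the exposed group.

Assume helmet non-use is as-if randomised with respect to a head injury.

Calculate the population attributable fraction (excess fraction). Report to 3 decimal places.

p₁ = 0.121, p₀ = 0.0853.
Overall risk P(Y=1) = π·p₁ + (1−π)·p₀ = 0.439×0.121 + 0.561×0.0853 = 0.10097.
Under exogeneity, PAF = [P(Y=1) − p₀] / P(Y=1).
PAF = (0.10097 − 0.0853) / 0.10097 ≈ 0.1552

PAF ≈ 0.155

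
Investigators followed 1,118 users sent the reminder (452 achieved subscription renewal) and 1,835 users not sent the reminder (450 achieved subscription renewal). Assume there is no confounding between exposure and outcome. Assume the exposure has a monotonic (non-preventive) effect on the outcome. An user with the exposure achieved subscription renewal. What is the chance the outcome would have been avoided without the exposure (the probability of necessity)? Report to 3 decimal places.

p₁ = P(outcome | exposed) = 452/1118 = 0.40429
p₀ = P(outcome | unexposed) = 450/1835 = 0.24523
Under exogeneity and monotonicity, PN = (p₁ − p₀) / p₁.
PN = (0.40429 − 0.24523) / 0.40429 = 0.15906 / 0.40429 ≈ 0.3934

PN ≈ 0.393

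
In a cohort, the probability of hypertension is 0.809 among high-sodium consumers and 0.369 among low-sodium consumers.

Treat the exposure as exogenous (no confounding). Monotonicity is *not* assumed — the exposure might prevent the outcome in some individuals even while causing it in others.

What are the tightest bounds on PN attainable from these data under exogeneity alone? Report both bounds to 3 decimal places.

0.544 ≤ PN ≤ 0.780

Let p₁ = 0.809, p₀ = 0.369.
Under exogeneity alone the bounds on PN are max{0,(p₁−p₀)/p₁} ≤ PN ≤ min{1,(1−p₀)/p₁}.
  lower = (p₁ − p₀)/p₁ = 0.44 / 0.809 ≈ 0.5439
  upper = min{1, (1 − p₀)/p₁} = 0.631 / 0.809 ≈ 0.7800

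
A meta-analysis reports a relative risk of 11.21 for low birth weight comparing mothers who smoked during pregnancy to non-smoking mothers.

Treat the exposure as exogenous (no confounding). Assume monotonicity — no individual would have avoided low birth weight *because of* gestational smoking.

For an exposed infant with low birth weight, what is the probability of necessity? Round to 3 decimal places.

Under exogeneity and monotonicity, PN = (RR − 1) / RR = 1 − 1/RR.
PN = (11.21 − 1) / 11.21 = 10.21 / 11.21 ≈ 0.9108

PN ≈ 0.911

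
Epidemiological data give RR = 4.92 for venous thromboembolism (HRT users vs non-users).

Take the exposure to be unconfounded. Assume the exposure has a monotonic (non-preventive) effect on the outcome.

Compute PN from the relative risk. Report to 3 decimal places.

PN ≈ 0.797

Under exogeneity and monotonicity, PN = (RR − 1) / RR = 1 − 1/RR.
PN = (4.92 − 1) / 4.92 = 3.92 / 4.92 ≈ 0.7967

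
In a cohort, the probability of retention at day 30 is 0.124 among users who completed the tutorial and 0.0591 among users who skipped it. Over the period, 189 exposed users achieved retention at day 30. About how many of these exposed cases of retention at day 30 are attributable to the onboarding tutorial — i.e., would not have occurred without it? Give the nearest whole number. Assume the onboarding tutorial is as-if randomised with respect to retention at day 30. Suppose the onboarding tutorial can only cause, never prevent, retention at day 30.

Let p₁ = 0.124, p₀ = 0.0591.
PN = (p₁ − p₀)/p₁ = (0.124 − 0.0591) / 0.124 ≈ 0.52339.
Attributable cases ≈ PN × (exposed cases) = 0.52339 × 189 ≈ 98.92.

about 99 cases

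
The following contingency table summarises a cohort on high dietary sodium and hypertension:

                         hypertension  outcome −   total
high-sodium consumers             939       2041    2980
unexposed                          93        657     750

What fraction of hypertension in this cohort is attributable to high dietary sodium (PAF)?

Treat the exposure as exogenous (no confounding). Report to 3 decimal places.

PAF ≈ 0.552

p₁ = P(outcome | exposed) = 939/2980 = 0.3151
p₀ = P(outcome | unexposed) = 93/750 = 0.124
Exposure prevalence π = 2980/3730 = 0.79893; overall risk P(Y=1) = 0.27668.
Under exogeneity, PAF = [P(Y=1) − p₀]/P(Y=1).
PAF = (0.27668 − 0.124) / 0.27668 ≈ 0.5518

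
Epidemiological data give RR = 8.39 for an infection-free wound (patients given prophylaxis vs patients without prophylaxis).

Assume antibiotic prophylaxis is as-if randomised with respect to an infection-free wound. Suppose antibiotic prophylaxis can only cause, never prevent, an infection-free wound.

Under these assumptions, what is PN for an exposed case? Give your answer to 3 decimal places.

Under exogeneity and monotonicity, PN = (RR − 1) / RR = 1 − 1/RR.
PN = (8.39 − 1) / 8.39 = 7.39 / 8.39 ≈ 0.8808

PN ≈ 0.881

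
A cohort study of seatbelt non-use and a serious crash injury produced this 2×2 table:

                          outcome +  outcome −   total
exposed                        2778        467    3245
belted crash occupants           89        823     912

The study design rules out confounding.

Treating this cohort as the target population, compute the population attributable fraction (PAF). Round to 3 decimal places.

PAF ≈ 0.859

p₁ = P(outcome | exposed) = 2778/3245 = 0.85609
p₀ = P(outcome | unexposed) = 89/912 = 0.097588
Exposure prevalence π = 3245/4157 = 0.78061; overall risk P(Y=1) = 0.68968.
Under exogeneity, PAF = [P(Y=1) − p₀]/P(Y=1).
PAF = (0.68968 − 0.097588) / 0.68968 ≈ 0.8585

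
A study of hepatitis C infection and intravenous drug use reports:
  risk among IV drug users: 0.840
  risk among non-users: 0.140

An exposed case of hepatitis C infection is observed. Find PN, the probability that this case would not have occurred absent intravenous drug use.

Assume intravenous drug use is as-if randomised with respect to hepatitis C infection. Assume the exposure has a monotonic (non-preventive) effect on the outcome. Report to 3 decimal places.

PN ≈ 0.833

Let p₁ = 0.84, p₀ = 0.14.
Under exogeneity and monotonicity, PN = (p₁ − p₀) / p₁.
PN = (0.84 − 0.14) / 0.84 = 0.7 / 0.84 ≈ 0.8333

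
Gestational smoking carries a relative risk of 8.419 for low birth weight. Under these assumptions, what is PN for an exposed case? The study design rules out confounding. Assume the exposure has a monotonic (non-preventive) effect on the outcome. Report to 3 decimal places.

Under exogeneity and monotonicity, PN = (RR − 1) / RR = 1 − 1/RR.
PN = (8.419 − 1) / 8.419 = 7.419 / 8.419 ≈ 0.8812

PN ≈ 0.881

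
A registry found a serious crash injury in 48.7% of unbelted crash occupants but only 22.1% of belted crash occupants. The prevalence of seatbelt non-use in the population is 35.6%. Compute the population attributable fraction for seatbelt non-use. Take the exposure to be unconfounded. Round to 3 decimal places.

PAF ≈ 0.300

p₁ = 0.487, p₀ = 0.221.
Overall risk P(Y=1) = π·p₁ + (1−π)·p₀ = 0.356×0.487 + 0.644×0.221 = 0.3157.
Under exogeneity, PAF = [P(Y=1) − p₀] / P(Y=1).
PAF = (0.3157 − 0.221) / 0.3157 ≈ 0.3000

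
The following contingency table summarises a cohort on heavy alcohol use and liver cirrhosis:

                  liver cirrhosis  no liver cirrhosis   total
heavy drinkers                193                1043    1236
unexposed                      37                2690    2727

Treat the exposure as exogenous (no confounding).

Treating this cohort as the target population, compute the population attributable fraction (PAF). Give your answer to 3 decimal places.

p₁ = P(outcome | exposed) = 193/1236 = 0.15615
p₀ = P(outcome | unexposed) = 37/2727 = 0.013568
Exposure prevalence π = 1236/3963 = 0.31188; overall risk P(Y=1) = 0.058037.
Under exogeneity, PAF = [P(Y=1) − p₀]/P(Y=1).
PAF = (0.058037 − 0.013568) / 0.058037 ≈ 0.7662

PAF ≈ 0.766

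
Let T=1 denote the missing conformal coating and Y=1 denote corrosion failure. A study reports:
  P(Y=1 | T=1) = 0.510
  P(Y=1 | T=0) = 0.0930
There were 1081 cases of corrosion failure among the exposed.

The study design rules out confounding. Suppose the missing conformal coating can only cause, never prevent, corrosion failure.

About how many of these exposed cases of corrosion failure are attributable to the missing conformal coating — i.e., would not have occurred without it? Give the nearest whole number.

Let p₁ = 0.51, p₀ = 0.093.
PN = (p₁ − p₀)/p₁ = (0.51 − 0.093) / 0.51 ≈ 0.81765.
Attributable cases ≈ PN × (exposed cases) = 0.81765 × 1081 ≈ 883.88.

about 884 cases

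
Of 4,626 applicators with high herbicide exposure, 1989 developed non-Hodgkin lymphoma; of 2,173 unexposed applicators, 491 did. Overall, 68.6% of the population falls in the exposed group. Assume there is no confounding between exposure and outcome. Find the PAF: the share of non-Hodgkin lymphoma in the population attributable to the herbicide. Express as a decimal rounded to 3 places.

p₁ = P(outcome | exposed) = 1989/4626 = 0.42996
p₀ = P(outcome | unexposed) = 491/2173 = 0.22595
Overall risk P(Y=1) = π·p₁ + (1−π)·p₀ = 0.686×0.42996 + 0.314×0.22595 = 0.3659.
Under exogeneity, PAF = [P(Y=1) − p₀] / P(Y=1).
PAF = (0.3659 − 0.22595) / 0.3659 ≈ 0.3825

PAF ≈ 0.382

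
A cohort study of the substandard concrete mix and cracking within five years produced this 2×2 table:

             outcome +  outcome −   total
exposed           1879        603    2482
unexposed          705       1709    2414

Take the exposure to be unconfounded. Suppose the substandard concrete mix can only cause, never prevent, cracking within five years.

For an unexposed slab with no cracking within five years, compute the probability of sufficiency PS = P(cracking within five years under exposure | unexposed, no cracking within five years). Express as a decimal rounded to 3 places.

PS ≈ 0.657

p₁ = P(outcome | exposed) = 1879/2482 = 0.75705
p₀ = P(outcome | unexposed) = 705/2414 = 0.29205
Under exogeneity and monotonicity, PS = (p₁ − p₀)/(1 − p₀).
PS = (0.75705 − 0.29205) / 0.70795 ≈ 0.6568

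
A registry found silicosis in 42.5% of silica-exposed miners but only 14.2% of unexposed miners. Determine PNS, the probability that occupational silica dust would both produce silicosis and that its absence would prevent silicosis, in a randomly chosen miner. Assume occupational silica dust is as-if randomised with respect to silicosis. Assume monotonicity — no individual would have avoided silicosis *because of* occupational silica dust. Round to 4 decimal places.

PNS ≈ 0.2830

p₁ = 0.425, p₀ = 0.142.
Under exogeneity and monotonicity, PNS = p₁ − p₀.
PNS = 0.425 − 0.142 = 0.283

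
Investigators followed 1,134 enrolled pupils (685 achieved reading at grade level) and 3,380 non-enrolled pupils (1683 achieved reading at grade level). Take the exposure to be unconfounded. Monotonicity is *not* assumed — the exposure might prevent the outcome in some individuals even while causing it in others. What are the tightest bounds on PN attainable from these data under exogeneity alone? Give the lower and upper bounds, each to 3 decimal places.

0.176 ≤ PN ≤ 0.831

p₁ = P(outcome | exposed) = 685/1134 = 0.60406
p₀ = P(outcome | unexposed) = 1683/3380 = 0.49793
Under exogeneity alone the bounds on PN are max{0,(p₁−p₀)/p₁} ≤ PN ≤ min{1,(1−p₀)/p₁}.
  lower = (p₁ − p₀)/p₁ = 0.10613 / 0.60406 ≈ 0.1757
  upper = min{1, (1 − p₀)/p₁} = 0.50207 / 0.60406 ≈ 0.8312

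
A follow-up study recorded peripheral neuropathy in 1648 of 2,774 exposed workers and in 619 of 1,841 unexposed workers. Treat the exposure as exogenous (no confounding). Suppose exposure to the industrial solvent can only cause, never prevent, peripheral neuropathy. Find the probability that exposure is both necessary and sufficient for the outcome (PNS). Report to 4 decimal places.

PNS ≈ 0.2579

p₁ = P(outcome | exposed) = 1648/2774 = 0.59409
p₀ = P(outcome | unexposed) = 619/1841 = 0.33623
Under exogeneity and monotonicity, PNS = p₁ − p₀.
PNS = 0.59409 − 0.33623 = 0.25786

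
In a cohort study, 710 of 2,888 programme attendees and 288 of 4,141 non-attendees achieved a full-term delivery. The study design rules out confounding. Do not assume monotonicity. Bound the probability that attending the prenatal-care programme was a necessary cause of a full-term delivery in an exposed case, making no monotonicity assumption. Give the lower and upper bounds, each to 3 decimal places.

p₁ = P(outcome | exposed) = 710/2888 = 0.24584
p₀ = P(outcome | unexposed) = 288/4141 = 0.069548
Under exogeneity alone the bounds on PN are max{0,(p₁−p₀)/p₁} ≤ PN ≤ min{1,(1−p₀)/p₁}.
  lower = (p₁ − p₀)/p₁ = 0.1763 / 0.24584 ≈ 0.7171
  upper = min{1, (1 − p₀)/p₁} = 0.93045 / 0.24584 ≈ 3.7847 → capped at 1

0.717 ≤ PN ≤ 1.000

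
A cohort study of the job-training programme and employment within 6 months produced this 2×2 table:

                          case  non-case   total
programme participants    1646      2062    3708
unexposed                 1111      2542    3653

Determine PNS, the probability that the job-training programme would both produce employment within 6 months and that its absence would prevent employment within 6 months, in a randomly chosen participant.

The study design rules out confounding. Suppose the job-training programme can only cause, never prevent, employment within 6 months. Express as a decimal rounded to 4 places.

PNS ≈ 0.1398

p₁ = P(outcome | exposed) = 1646/3708 = 0.44391
p₀ = P(outcome | unexposed) = 1111/3653 = 0.30413
Under exogeneity and monotonicity, PNS = p₁ − p₀.
PNS = 0.44391 − 0.30413 = 0.13977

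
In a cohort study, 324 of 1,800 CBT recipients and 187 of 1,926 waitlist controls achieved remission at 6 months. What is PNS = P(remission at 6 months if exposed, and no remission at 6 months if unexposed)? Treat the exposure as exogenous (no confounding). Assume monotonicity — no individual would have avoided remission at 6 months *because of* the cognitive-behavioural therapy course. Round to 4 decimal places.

p₁ = P(outcome | exposed) = 324/1800 = 0.18
p₀ = P(outcome | unexposed) = 187/1926 = 0.097092
Under exogeneity and monotonicity, PNS = p₁ − p₀.
PNS = 0.18 − 0.097092 = 0.082908

PNS ≈ 0.0829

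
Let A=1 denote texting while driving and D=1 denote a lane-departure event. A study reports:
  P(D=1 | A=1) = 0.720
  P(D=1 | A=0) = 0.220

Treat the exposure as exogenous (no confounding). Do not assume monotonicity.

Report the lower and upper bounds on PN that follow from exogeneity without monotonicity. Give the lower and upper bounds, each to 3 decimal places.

0.694 ≤ PN ≤ 1.000

Let p₁ = 0.72, p₀ = 0.22.
Under exogeneity alone the bounds on PN are max{0,(p₁−p₀)/p₁} ≤ PN ≤ min{1,(1−p₀)/p₁}.
  lower = (p₁ − p₀)/p₁ = 0.5 / 0.72 ≈ 0.6944
  upper = min{1, (1 − p₀)/p₁} = 0.78 / 0.72 ≈ 1.0833 → capped at 1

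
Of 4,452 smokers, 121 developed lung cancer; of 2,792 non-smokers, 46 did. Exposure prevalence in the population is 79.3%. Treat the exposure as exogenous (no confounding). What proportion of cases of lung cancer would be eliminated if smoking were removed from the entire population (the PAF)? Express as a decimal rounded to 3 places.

PAF ≈ 0.340

p₁ = P(outcome | exposed) = 121/4452 = 0.027179
p₀ = P(outcome | unexposed) = 46/2792 = 0.016476
Overall risk P(Y=1) = π·p₁ + (1−π)·p₀ = 0.793×0.027179 + 0.207×0.016476 = 0.024963.
Under exogeneity, PAF = [P(Y=1) − p₀] / P(Y=1).
PAF = (0.024963 − 0.016476) / 0.024963 ≈ 0.3400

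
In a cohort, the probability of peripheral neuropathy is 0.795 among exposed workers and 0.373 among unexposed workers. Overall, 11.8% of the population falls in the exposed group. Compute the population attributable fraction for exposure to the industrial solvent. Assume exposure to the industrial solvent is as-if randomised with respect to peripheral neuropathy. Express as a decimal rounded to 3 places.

PAF ≈ 0.118

Let p₁ = 0.795, p₀ = 0.373.
Overall risk P(Y=1) = π·p₁ + (1−π)·p₀ = 0.118×0.795 + 0.882×0.373 = 0.4228.
Under exogeneity, PAF = [P(Y=1) − p₀] / P(Y=1).
PAF = (0.4228 − 0.373) / 0.4228 ≈ 0.1178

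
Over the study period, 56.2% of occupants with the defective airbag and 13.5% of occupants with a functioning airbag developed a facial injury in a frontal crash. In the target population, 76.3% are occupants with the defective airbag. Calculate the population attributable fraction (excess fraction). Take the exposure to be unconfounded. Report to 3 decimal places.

PAF ≈ 0.707

p₁ = 0.562, p₀ = 0.135.
Overall risk P(Y=1) = π·p₁ + (1−π)·p₀ = 0.763×0.562 + 0.237×0.135 = 0.4608.
Under exogeneity, PAF = [P(Y=1) − p₀] / P(Y=1).
PAF = (0.4608 − 0.135) / 0.4608 ≈ 0.7070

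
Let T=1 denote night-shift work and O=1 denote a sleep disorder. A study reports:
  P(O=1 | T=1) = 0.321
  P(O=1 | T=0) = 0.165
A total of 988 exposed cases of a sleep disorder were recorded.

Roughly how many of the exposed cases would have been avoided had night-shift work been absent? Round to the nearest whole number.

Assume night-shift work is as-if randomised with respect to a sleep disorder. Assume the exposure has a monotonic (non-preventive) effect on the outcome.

Let p₁ = 0.321, p₀ = 0.165.
PN = (p₁ − p₀)/p₁ = (0.321 − 0.165) / 0.321 ≈ 0.48598.
Attributable cases ≈ PN × (exposed cases) = 0.48598 × 988 ≈ 480.15.

about 480 cases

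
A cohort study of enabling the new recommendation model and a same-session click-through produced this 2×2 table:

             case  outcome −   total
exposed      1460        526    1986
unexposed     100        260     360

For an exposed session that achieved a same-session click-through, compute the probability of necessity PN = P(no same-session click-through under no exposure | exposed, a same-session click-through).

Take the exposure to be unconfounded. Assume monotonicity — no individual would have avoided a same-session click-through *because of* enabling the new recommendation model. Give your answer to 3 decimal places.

PN ≈ 0.622

p₁ = P(outcome | exposed) = 1460/1986 = 0.73515
p₀ = P(outcome | unexposed) = 100/360 = 0.27778
Under exogeneity and monotonicity, PN = (p₁ − p₀) / p₁.
PN = (0.73515 − 0.27778) / 0.73515 = 0.45737 / 0.73515 ≈ 0.6221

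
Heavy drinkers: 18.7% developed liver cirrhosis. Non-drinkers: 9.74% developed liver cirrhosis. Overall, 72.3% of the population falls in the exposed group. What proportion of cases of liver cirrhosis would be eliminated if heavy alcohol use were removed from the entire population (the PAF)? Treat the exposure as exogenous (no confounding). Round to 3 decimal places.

p₁ = 0.187, p₀ = 0.0974.
Overall risk P(Y=1) = π·p₁ + (1−π)·p₀ = 0.723×0.187 + 0.277×0.0974 = 0.16218.
Under exogeneity, PAF = [P(Y=1) − p₀] / P(Y=1).
PAF = (0.16218 − 0.0974) / 0.16218 ≈ 0.3994

PAF ≈ 0.399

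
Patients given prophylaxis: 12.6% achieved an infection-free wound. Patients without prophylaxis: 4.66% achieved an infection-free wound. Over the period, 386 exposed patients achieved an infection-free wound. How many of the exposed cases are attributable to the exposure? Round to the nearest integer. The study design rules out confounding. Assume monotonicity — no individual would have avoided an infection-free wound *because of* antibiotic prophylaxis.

p₁ = 0.126, p₀ = 0.0466.
PN = (p₁ − p₀)/p₁ = (0.126 − 0.0466) / 0.126 ≈ 0.63016.
Attributable cases ≈ PN × (exposed cases) = 0.63016 × 386 ≈ 243.24.

about 243 cases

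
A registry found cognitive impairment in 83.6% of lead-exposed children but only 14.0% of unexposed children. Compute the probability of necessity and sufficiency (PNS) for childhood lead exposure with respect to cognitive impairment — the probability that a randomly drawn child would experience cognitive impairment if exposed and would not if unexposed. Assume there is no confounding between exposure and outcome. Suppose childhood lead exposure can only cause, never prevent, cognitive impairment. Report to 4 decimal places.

p₁ = 0.836, p₀ = 0.14.
Under exogeneity and monotonicity, PNS = p₁ − p₀.
PNS = 0.836 − 0.14 = 0.696

PNS ≈ 0.6960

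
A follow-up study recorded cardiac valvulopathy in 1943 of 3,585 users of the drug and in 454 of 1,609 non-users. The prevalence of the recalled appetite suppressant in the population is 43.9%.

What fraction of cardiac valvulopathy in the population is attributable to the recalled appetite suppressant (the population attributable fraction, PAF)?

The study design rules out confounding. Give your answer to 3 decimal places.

p₁ = P(outcome | exposed) = 1943/3585 = 0.54198
p₀ = P(outcome | unexposed) = 454/1609 = 0.28216
Overall risk P(Y=1) = π·p₁ + (1−π)·p₀ = 0.439×0.54198 + 0.561×0.28216 = 0.39622.
Under exogeneity, PAF = [P(Y=1) − p₀] / P(Y=1).
PAF = (0.39622 − 0.28216) / 0.39622 ≈ 0.2879

PAF ≈ 0.288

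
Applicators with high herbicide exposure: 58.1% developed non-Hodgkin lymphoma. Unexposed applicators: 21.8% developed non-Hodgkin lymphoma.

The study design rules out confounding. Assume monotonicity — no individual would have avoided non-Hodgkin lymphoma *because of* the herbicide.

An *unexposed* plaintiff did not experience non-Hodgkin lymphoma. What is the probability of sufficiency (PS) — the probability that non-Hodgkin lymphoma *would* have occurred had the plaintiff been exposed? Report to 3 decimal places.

p₁ = 0.581, p₀ = 0.218.
Under exogeneity and monotonicity, PS = (p₁ − p₀) / (1 − p₀).
PS = (0.581 − 0.218) / (1 − 0.218) = 0.363 / 0.782 ≈ 0.4642

PS ≈ 0.464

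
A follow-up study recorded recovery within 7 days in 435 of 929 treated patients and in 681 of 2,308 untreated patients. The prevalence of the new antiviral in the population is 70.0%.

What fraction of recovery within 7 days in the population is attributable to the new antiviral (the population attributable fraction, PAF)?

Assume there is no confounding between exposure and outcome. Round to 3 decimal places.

p₁ = P(outcome | exposed) = 435/929 = 0.46825
p₀ = P(outcome | unexposed) = 681/2308 = 0.29506
Overall risk P(Y=1) = π·p₁ + (1−π)·p₀ = 0.7×0.46825 + 0.3×0.29506 = 0.41629.
Under exogeneity, PAF = [P(Y=1) − p₀] / P(Y=1).
PAF = (0.41629 − 0.29506) / 0.41629 ≈ 0.2912

PAF ≈ 0.291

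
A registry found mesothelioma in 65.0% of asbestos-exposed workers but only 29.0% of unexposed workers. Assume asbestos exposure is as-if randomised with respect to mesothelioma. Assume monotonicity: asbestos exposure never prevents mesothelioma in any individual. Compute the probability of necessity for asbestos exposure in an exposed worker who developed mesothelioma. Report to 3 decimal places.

PN ≈ 0.554

p₁ = 0.65, p₀ = 0.29.
Under exogeneity and monotonicity, PN = (p₁ − p₀) / p₁.
PN = (0.65 − 0.29) / 0.65 = 0.36 / 0.65 ≈ 0.5538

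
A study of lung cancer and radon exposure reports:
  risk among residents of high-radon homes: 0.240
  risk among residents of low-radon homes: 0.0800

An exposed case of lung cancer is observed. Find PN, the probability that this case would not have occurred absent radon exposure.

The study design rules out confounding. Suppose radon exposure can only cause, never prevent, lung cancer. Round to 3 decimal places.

PN ≈ 0.667

Let p₁ = 0.24, p₀ = 0.08.
Under exogeneity and monotonicity, PN = (p₁ − p₀) / p₁.
PN = (0.24 − 0.08) / 0.24 = 0.16 / 0.24 ≈ 0.6667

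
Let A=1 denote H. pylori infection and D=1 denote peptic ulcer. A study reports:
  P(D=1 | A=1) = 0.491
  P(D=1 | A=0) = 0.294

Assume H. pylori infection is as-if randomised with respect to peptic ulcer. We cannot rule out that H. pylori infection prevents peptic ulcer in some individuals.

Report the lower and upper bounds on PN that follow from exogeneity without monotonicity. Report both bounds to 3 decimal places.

Let p₁ = 0.491, p₀ = 0.294.
Under exogeneity alone the bounds on PN are max{0,(p₁−p₀)/p₁} ≤ PN ≤ min{1,(1−p₀)/p₁}.
  lower = (p₁ − p₀)/p₁ = 0.197 / 0.491 ≈ 0.4012
  upper = min{1, (1 − p₀)/p₁} = 0.706 / 0.491 ≈ 1.4379 → capped at 1

0.401 ≤ PN ≤ 1.000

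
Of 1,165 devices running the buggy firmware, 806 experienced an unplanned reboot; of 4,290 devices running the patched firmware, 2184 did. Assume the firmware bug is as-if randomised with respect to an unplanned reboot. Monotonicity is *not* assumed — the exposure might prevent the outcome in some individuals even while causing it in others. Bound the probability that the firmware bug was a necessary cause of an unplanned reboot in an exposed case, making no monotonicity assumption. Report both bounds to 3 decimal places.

0.264 ≤ PN ≤ 0.710

p₁ = P(outcome | exposed) = 806/1165 = 0.69185
p₀ = P(outcome | unexposed) = 2184/4290 = 0.50909
Under exogeneity alone the bounds on PN are max{0,(p₁−p₀)/p₁} ≤ PN ≤ min{1,(1−p₀)/p₁}.
  lower = (p₁ − p₀)/p₁ = 0.18275 / 0.69185 ≈ 0.2642
  upper = min{1, (1 − p₀)/p₁} = 0.49091 / 0.69185 ≈ 0.7096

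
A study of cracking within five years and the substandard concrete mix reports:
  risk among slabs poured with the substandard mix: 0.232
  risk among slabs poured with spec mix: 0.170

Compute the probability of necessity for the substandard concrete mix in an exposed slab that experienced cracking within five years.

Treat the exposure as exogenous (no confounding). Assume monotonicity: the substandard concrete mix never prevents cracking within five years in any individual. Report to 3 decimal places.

PN ≈ 0.267

Let p₁ = 0.232, p₀ = 0.17.
Under exogeneity and monotonicity, PN = (p₁ − p₀) / p₁.
PN = (0.232 − 0.17) / 0.232 = 0.062 / 0.232 ≈ 0.2672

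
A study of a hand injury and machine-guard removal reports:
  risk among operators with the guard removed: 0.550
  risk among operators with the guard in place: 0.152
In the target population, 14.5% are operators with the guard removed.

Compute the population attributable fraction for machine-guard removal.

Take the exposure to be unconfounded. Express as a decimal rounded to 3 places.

PAF ≈ 0.275

Let p₁ = 0.55, p₀ = 0.152.
Overall risk P(Y=1) = π·p₁ + (1−π)·p₀ = 0.145×0.55 + 0.855×0.152 = 0.20971.
Under exogeneity, PAF = [P(Y=1) − p₀] / P(Y=1).
PAF = (0.20971 − 0.152) / 0.20971 ≈ 0.2752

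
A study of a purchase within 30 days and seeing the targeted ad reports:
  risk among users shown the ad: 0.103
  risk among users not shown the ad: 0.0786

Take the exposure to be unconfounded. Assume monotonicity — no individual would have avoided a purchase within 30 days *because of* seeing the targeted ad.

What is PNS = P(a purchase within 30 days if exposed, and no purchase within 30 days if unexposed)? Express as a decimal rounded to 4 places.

PNS ≈ 0.0244

Let p₁ = 0.103, p₀ = 0.0786.
Under exogeneity and monotonicity, PNS = p₁ − p₀.
PNS = 0.103 − 0.0786 = 0.0244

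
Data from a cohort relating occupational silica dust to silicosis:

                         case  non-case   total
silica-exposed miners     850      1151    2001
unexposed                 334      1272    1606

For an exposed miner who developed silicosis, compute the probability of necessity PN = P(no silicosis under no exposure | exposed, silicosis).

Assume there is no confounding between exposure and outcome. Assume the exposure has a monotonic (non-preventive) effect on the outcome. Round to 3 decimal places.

PN ≈ 0.510

p₁ = P(outcome | exposed) = 850/2001 = 0.42479
p₀ = P(outcome | unexposed) = 334/1606 = 0.20797
Under exogeneity and monotonicity, PN = (p₁ − p₀)/p₁.
PN = (0.42479 − 0.20797) / 0.42479 ≈ 0.5104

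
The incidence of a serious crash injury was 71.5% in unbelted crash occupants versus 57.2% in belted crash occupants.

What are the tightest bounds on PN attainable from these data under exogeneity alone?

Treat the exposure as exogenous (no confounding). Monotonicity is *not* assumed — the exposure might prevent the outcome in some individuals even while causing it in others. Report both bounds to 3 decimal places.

p₁ = 0.715, p₀ = 0.572.
Under exogeneity alone the bounds on PN are max{0,(p₁−p₀)/p₁} ≤ PN ≤ min{1,(1−p₀)/p₁}.
  lower = (p₁ − p₀)/p₁ = 0.143 / 0.715 ≈ 0.2000
  upper = min{1, (1 − p₀)/p₁} = 0.428 / 0.715 ≈ 0.5986

0.200 ≤ PN ≤ 0.599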